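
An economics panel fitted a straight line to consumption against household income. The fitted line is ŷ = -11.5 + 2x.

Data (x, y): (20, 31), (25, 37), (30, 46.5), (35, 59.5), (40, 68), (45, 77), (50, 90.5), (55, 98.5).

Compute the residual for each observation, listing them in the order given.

x=20: ŷ = -11.5 + 2·20 = 28.5; e = 31 − 28.5 = 2.5
x=25: ŷ = -11.5 + 2·25 = 38.5; e = 37 − 38.5 = -1.5
x=30: ŷ = -11.5 + 2·30 = 48.5; e = 46.5 − 48.5 = -2
x=35: ŷ = -11.5 + 2·35 = 58.5; e = 59.5 − 58.5 = 1
x=40: ŷ = -11.5 + 2·40 = 68.5; e = 68 − 68.5 = -0.5
x=45: ŷ = -11.5 + 2·45 = 78.5; e = 77 − 78.5 = -1.5
x=50: ŷ = -11.5 + 2·50 = 88.5; e = 90.5 − 88.5 = 2
x=55: ŷ = -11.5 + 2·55 = 98.5; e = 98.5 − 98.5 = 0

2.5, -1.5, -2, 1, -0.5, -1.5, 2, 0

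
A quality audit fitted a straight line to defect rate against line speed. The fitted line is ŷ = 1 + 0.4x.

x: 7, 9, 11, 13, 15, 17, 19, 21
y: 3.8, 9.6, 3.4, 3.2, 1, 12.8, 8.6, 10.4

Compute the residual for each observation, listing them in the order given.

x=7: ŷ = 1 + 0.4·7 = 3.8; r = 3.8 − 3.8 = 0
x=9: ŷ = 1 + 0.4·9 = 4.6; r = 9.6 − 4.6 = 5
x=11: ŷ = 1 + 0.4·11 = 5.4; r = 3.4 − 5.4 = -2
x=13: ŷ = 1 + 0.4·13 = 6.2; r = 3.2 − 6.2 = -3
x=15: ŷ = 1 + 0.4·15 = 7; r = 1 − 7 = -6
x=17: ŷ = 1 + 0.4·17 = 7.8; r = 12.8 − 7.8 = 5
x=19: ŷ = 1 + 0.4·19 = 8.6; r = 8.6 − 8.6 = 0
x=21: ŷ = 1 + 0.4·21 = 9.4; r = 10.4 − 9.4 = 1

0, 5, -2, -3, -6, 5, 0, 1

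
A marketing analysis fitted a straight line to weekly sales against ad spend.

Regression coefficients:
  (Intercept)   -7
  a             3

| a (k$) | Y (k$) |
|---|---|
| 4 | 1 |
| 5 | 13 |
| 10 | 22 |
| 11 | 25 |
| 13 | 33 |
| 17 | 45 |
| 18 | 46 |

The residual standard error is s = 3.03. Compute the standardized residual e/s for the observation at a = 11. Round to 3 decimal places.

ŷ = -7 + 3·11 = 26
e = 25 − 26 = -1
e/s = -1 / 3.03 = -0.330

-0.330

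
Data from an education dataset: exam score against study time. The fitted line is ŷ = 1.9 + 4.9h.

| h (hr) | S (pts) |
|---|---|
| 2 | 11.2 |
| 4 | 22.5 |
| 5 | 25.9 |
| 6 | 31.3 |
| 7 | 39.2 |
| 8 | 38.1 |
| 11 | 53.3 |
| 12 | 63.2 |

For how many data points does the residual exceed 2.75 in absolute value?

2

h=2: ŷ = 1.9 + 4.9·2 = 11.7; e = 11.2 − 11.7 = -0.5
h=4: ŷ = 1.9 + 4.9·4 = 21.5; e = 22.5 − 21.5 = 1
h=5: ŷ = 1.9 + 4.9·5 = 26.4; e = 25.9 − 26.4 = -0.5
h=6: ŷ = 1.9 + 4.9·6 = 31.3; e = 31.3 − 31.3 = 0
h=7: ŷ = 1.9 + 4.9·7 = 36.2; e = 39.2 − 36.2 = 3
h=8: ŷ = 1.9 + 4.9·8 = 41.1; e = 38.1 − 41.1 = -3
h=11: ŷ = 1.9 + 4.9·11 = 55.8; e = 53.3 − 55.8 = -2.5
h=12: ŷ = 1.9 + 4.9·12 = 60.7; e = 63.2 − 60.7 = 2.5
|e| > 2.75: h=7 (|e|=3), h=8 (|e|=3) → 2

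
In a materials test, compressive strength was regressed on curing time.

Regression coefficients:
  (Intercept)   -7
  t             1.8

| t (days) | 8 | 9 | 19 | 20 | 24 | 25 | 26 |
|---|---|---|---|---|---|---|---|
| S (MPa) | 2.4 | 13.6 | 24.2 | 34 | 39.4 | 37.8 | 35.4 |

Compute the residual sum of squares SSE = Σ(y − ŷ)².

t=8: ŷ = -7 + 1.8·8 = 7.4; r = 2.4 − 7.4 = -5
t=9: ŷ = -7 + 1.8·9 = 9.2; r = 13.6 − 9.2 = 4.4
t=19: ŷ = -7 + 1.8·19 = 27.2; r = 24.2 − 27.2 = -3
t=20: ŷ = -7 + 1.8·20 = 29; r = 34 − 29 = 5
t=24: ŷ = -7 + 1.8·24 = 36.2; r = 39.4 − 36.2 = 3.2
t=25: ŷ = -7 + 1.8·25 = 38; r = 37.8 − 38 = -0.2
t=26: ŷ = -7 + 1.8·26 = 39.8; r = 35.4 − 39.8 = -4.4
SSE = 25 + 19.36 + 9 + 25 + 10.24 + 0.04 + 19.36 = 108

SSE = 108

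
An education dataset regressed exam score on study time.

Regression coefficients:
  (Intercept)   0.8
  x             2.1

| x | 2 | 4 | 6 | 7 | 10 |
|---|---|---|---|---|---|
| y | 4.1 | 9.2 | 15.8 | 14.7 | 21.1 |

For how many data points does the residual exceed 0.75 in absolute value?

x=2: ŷ = 0.8 + 2.1·2 = 5; r = 4.1 − 5 = -0.9
x=4: ŷ = 0.8 + 2.1·4 = 9.2; r = 9.2 − 9.2 = 0
x=6: ŷ = 0.8 + 2.1·6 = 13.4; r = 15.8 − 13.4 = 2.4
x=7: ŷ = 0.8 + 2.1·7 = 15.5; r = 14.7 − 15.5 = -0.8
x=10: ŷ = 0.8 + 2.1·10 = 21.8; r = 21.1 − 21.8 = -0.7
|r| > 0.75: x=2 (|r|=0.9), x=6 (|r|=2.4), x=7 (|r|=0.8) → 3

3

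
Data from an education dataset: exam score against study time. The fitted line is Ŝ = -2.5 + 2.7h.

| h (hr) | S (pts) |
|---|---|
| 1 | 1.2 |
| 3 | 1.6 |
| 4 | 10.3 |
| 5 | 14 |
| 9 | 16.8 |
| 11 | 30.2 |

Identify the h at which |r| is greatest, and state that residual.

h=1: Ŝ = -2.5 + 2.7·1 = 0.2; r = 1.2 − 0.2 = 1
h=3: Ŝ = -2.5 + 2.7·3 = 5.6; r = 1.6 − 5.6 = -4
h=4: Ŝ = -2.5 + 2.7·4 = 8.3; r = 10.3 − 8.3 = 2
h=5: Ŝ = -2.5 + 2.7·5 = 11; r = 14 − 11 = 3
h=9: Ŝ = -2.5 + 2.7·9 = 21.8; r = 16.8 − 21.8 = -5
h=11: Ŝ = -2.5 + 2.7·11 = 27.2; r = 30.2 − 27.2 = 3
Largest |r| is 5 at h = 9, residual -5.

h = 9, r = -5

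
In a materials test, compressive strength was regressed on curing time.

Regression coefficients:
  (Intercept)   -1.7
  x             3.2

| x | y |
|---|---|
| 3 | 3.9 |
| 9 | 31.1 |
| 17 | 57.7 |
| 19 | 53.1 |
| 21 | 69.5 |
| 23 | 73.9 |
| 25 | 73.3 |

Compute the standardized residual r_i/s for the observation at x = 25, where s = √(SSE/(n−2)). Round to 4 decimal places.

x=3: ŷ = -1.7 + 3.2·3 = 7.9; r = 3.9 − 7.9 = -4
x=9: ŷ = -1.7 + 3.2·9 = 27.1; r = 31.1 − 27.1 = 4
x=17: ŷ = -1.7 + 3.2·17 = 52.7; r = 57.7 − 52.7 = 5
x=19: ŷ = -1.7 + 3.2·19 = 59.1; r = 53.1 − 59.1 = -6
x=21: ŷ = -1.7 + 3.2·21 = 65.5; r = 69.5 − 65.5 = 4
x=23: ŷ = -1.7 + 3.2·23 = 71.9; r = 73.9 − 71.9 = 2
x=25: ŷ = -1.7 + 3.2·25 = 78.3; r = 73.3 − 78.3 = -5
SSE = 16 + 16 + 25 + 36 + 16 + 4 + 25 = 138
s = √(138/5) = 5.25357
r/s = -5 / 5.25357 = -0.9517

-0.9517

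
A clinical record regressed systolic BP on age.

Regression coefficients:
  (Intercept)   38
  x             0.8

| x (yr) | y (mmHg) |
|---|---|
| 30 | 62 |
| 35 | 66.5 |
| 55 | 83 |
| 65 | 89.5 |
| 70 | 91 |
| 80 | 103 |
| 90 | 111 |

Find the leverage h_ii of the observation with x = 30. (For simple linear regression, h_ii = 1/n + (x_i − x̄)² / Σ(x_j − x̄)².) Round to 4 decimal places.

h = 0.4603

x̄ = (30 + 35 + 55 + 65 + 70 + 80 + 90)/7 = 60.7143
Σ(x − x̄)² = 943.367 + 661.224 + 32.6531 + 18.3673 + 86.2245 + 371.939 + 857.653 = 2971.43
h = 1/7 + (-30.7143)²/2971.43 = 0.142857 + 0.317479 = 0.4603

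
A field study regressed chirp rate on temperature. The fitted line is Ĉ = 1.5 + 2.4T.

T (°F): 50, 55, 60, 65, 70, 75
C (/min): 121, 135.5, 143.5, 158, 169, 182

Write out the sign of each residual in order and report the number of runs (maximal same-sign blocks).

6 runs

T=50: Ĉ = 1.5 + 2.4·50 = 121.5; r = 121 − 121.5 = -0.5
T=55: Ĉ = 1.5 + 2.4·55 = 133.5; r = 135.5 − 133.5 = 2
T=60: Ĉ = 1.5 + 2.4·60 = 145.5; r = 143.5 − 145.5 = -2
T=65: Ĉ = 1.5 + 2.4·65 = 157.5; r = 158 − 157.5 = 0.5
T=70: Ĉ = 1.5 + 2.4·70 = 169.5; r = 169 − 169.5 = -0.5
T=75: Ĉ = 1.5 + 2.4·75 = 181.5; r = 182 − 181.5 = 0.5
Signs: − + − + − +
Runs: −×1, +×1, −×1, +×1, −×1, +×1 → 6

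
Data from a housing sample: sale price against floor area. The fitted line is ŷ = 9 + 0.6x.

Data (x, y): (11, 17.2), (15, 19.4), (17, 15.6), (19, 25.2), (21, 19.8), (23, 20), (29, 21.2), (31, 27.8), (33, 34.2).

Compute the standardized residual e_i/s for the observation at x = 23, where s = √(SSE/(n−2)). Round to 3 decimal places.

-0.713

x=11: ŷ = 9 + 0.6·11 = 15.6; e = 17.2 − 15.6 = 1.6
x=15: ŷ = 9 + 0.6·15 = 18; e = 19.4 − 18 = 1.4
x=17: ŷ = 9 + 0.6·17 = 19.2; e = 15.6 − 19.2 = -3.6
x=19: ŷ = 9 + 0.6·19 = 20.4; e = 25.2 − 20.4 = 4.8
x=21: ŷ = 9 + 0.6·21 = 21.6; e = 19.8 − 21.6 = -1.8
x=23: ŷ = 9 + 0.6·23 = 22.8; e = 20 − 22.8 = -2.8
x=29: ŷ = 9 + 0.6·29 = 26.4; e = 21.2 − 26.4 = -5.2
x=31: ŷ = 9 + 0.6·31 = 27.6; e = 27.8 − 27.6 = 0.2
x=33: ŷ = 9 + 0.6·33 = 28.8; e = 34.2 − 28.8 = 5.4
SSE = 2.56 + 1.96 + 12.96 + 23.04 + 3.24 + 7.84 + 27.04 + 0.04 + 29.16 = 107.84
s = √(107.84/7) = 3.92501
e/s = -2.8 / 3.92501 = -0.713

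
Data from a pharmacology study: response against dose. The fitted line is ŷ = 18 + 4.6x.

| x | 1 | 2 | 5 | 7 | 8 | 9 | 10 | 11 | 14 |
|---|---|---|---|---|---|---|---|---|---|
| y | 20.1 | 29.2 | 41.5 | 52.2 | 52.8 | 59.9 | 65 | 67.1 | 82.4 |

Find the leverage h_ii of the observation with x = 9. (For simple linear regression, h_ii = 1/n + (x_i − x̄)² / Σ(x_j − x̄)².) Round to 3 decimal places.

h = 0.128

x̄ = (1 + 2 + 5 + 7 + 8 + 9 + 10 + 11 + 14)/9 = 7.44444
Σ(x − x̄)² = 41.5309 + 29.642 + 5.97531 + 0.197531 + 0.308642 + 2.41975 + 6.53086 + 12.642 + 42.9753 = 142.222
h = 1/9 + (1.55556)²/142.222 = 0.111111 + 0.0170139 = 0.128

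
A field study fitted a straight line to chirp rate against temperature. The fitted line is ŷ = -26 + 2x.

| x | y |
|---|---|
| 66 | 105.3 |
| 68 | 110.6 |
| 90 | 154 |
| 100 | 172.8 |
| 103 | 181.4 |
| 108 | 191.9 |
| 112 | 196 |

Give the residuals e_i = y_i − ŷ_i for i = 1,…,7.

-0.7, 0.6, 0, -1.2, 1.4, 1.9, -2

x=66: ŷ = -26 + 2·66 = 106; e = 105.3 − 106 = -0.7
x=68: ŷ = -26 + 2·68 = 110; e = 110.6 − 110 = 0.6
x=90: ŷ = -26 + 2·90 = 154; e = 154 − 154 = 0
x=100: ŷ = -26 + 2·100 = 174; e = 172.8 − 174 = -1.2
x=103: ŷ = -26 + 2·103 = 180; e = 181.4 − 180 = 1.4
x=108: ŷ = -26 + 2·108 = 190; e = 191.9 − 190 = 1.9
x=112: ŷ = -26 + 2·112 = 198; e = 196 − 198 = -2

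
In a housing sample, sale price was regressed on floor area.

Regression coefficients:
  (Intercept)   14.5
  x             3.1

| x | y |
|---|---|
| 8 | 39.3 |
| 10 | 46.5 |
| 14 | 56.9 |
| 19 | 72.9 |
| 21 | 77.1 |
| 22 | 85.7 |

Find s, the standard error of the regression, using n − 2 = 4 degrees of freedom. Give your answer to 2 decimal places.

s = 2.09

x=8: ŷ = 14.5 + 3.1·8 = 39.3; e = 39.3 − 39.3 = 0
x=10: ŷ = 14.5 + 3.1·10 = 45.5; e = 46.5 − 45.5 = 1
x=14: ŷ = 14.5 + 3.1·14 = 57.9; e = 56.9 − 57.9 = -1
x=19: ŷ = 14.5 + 3.1·19 = 73.4; e = 72.9 − 73.4 = -0.5
x=21: ŷ = 14.5 + 3.1·21 = 79.6; e = 77.1 − 79.6 = -2.5
x=22: ŷ = 14.5 + 3.1·22 = 82.7; e = 85.7 − 82.7 = 3
SSE = 0 + 1 + 1 + 0.25 + 6.25 + 9 = 17.5
s = √(17.5/4) = √4.375 ≈ 2.09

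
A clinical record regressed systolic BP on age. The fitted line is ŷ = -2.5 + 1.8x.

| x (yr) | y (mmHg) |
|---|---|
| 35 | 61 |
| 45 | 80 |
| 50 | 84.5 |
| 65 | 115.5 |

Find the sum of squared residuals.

x=35: ŷ = -2.5 + 1.8·35 = 60.5; e = 61 − 60.5 = 0.5
x=45: ŷ = -2.5 + 1.8·45 = 78.5; e = 80 − 78.5 = 1.5
x=50: ŷ = -2.5 + 1.8·50 = 87.5; e = 84.5 − 87.5 = -3
x=65: ŷ = -2.5 + 1.8·65 = 114.5; e = 115.5 − 114.5 = 1
SSE = 0.25 + 2.25 + 9 + 1 = 12.5

SSE = 12.5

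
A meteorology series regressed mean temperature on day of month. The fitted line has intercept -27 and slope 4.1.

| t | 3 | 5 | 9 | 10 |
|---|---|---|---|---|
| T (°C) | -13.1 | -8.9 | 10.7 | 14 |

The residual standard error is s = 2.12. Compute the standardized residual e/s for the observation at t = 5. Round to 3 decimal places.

-1.132

ŷ = -27 + 4.1·5 = -6.5
e = -8.9 − (-6.5) = -2.4
e/s = -2.4 / 2.12 = -1.132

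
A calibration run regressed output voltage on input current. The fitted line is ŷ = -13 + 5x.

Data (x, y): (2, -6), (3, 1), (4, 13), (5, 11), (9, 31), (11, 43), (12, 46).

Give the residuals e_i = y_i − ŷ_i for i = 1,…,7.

x=2: ŷ = -13 + 5·2 = -3; e = -6 − (-3) = -3
x=3: ŷ = -13 + 5·3 = 2; e = 1 − 2 = -1
x=4: ŷ = -13 + 5·4 = 7; e = 13 − 7 = 6
x=5: ŷ = -13 + 5·5 = 12; e = 11 − 12 = -1
x=9: ŷ = -13 + 5·9 = 32; e = 31 − 32 = -1
x=11: ŷ = -13 + 5·11 = 42; e = 43 − 42 = 1
x=12: ŷ = -13 + 5·12 = 47; e = 46 − 47 = -1

-3, -1, 6, -1, -1, 1, -1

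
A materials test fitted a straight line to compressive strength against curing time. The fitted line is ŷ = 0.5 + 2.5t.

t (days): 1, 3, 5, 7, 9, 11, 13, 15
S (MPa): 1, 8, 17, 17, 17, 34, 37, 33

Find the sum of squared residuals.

t=1: ŷ = 0.5 + 2.5·1 = 3; e = 1 − 3 = -2
t=3: ŷ = 0.5 + 2.5·3 = 8; e = 8 − 8 = 0
t=5: ŷ = 0.5 + 2.5·5 = 13; e = 17 − 13 = 4
t=7: ŷ = 0.5 + 2.5·7 = 18; e = 17 − 18 = -1
t=9: ŷ = 0.5 + 2.5·9 = 23; e = 17 − 23 = -6
t=11: ŷ = 0.5 + 2.5·11 = 28; e = 34 − 28 = 6
t=13: ŷ = 0.5 + 2.5·13 = 33; e = 37 − 33 = 4
t=15: ŷ = 0.5 + 2.5·15 = 38; e = 33 − 38 = -5
SSE = 4 + 0 + 16 + 1 + 36 + 36 + 16 + 25 = 134

SSE = 134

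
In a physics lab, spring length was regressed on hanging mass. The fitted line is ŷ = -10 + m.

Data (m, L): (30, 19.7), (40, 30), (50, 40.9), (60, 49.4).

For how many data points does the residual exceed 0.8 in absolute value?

m=30: ŷ = -10 + 30 = 20; r = 19.7 − 20 = -0.3
m=40: ŷ = -10 + 40 = 30; r = 30 − 30 = 0
m=50: ŷ = -10 + 50 = 40; r = 40.9 − 40 = 0.9
m=60: ŷ = -10 + 60 = 50; r = 49.4 − 50 = -0.6
|r| > 0.8: m=50 (|r|=0.9) → 1

1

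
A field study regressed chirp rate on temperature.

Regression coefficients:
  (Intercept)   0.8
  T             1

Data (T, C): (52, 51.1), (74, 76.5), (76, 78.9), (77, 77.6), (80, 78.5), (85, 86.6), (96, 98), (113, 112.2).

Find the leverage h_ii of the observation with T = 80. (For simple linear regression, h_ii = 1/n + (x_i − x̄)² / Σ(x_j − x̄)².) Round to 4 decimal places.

T̄ = (52 + 74 + 76 + 77 + 80 + 85 + 96 + 113)/8 = 81.625
Σ(T − T̄)² = 877.641 + 58.1406 + 31.6406 + 21.3906 + 2.64062 + 11.3906 + 206.641 + 984.391 = 2193.88
h = 1/8 + (-1.625)²/2193.88 = 0.125 + 0.00120364 = 0.1262

h = 0.1262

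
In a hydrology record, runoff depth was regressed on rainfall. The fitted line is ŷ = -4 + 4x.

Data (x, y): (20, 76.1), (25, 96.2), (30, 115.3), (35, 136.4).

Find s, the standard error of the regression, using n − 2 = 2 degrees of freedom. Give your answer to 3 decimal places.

x=20: ŷ = -4 + 4·20 = 76; r = 76.1 − 76 = 0.1
x=25: ŷ = -4 + 4·25 = 96; r = 96.2 − 96 = 0.2
x=30: ŷ = -4 + 4·30 = 116; r = 115.3 − 116 = -0.7
x=35: ŷ = -4 + 4·35 = 136; r = 136.4 − 136 = 0.4
SSE = 0.01 + 0.04 + 0.49 + 0.16 = 0.7
s = √(0.7/2) = √0.35 ≈ 0.592

s = 0.592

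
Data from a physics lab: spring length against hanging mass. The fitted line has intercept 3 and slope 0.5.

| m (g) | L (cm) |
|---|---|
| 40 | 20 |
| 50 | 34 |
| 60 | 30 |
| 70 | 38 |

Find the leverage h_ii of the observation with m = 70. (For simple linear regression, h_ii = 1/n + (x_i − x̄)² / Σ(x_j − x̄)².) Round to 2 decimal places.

h = 0.70

m̄ = (40 + 50 + 60 + 70)/4 = 55
Σ(m − m̄)² = 225 + 25 + 25 + 225 = 500
h = 1/4 + (15)²/500 = 0.25 + 0.45 = 0.70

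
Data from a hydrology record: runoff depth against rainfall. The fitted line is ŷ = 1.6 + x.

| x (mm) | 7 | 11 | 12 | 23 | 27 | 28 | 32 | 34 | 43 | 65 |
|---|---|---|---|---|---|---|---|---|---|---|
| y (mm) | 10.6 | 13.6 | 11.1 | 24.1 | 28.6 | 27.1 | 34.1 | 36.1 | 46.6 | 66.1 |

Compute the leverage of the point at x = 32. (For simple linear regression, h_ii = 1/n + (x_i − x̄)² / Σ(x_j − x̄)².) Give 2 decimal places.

h = 0.11

x̄ = (7 + 11 + 12 + 23 + 27 + 28 + 32 + 34 + 43 + 65)/10 = 28.2
Σ(x − x̄)² = 449.44 + 295.84 + 262.44 + 27.04 + 1.44 + 0.04 + 14.44 + 33.64 + 219.04 + 1354.24 = 2657.6
h = 1/10 + (3.8)²/2657.6 = 0.1 + 0.00543347 = 0.11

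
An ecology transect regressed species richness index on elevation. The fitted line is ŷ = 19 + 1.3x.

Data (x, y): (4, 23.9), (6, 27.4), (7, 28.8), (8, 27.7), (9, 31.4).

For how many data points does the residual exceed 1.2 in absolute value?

x=4: ŷ = 19 + 1.3·4 = 24.2; e = 23.9 − 24.2 = -0.3
x=6: ŷ = 19 + 1.3·6 = 26.8; e = 27.4 − 26.8 = 0.6
x=7: ŷ = 19 + 1.3·7 = 28.1; e = 28.8 − 28.1 = 0.7
x=8: ŷ = 19 + 1.3·8 = 29.4; e = 27.7 − 29.4 = -1.7
x=9: ŷ = 19 + 1.3·9 = 30.7; e = 31.4 − 30.7 = 0.7
|e| > 1.2: x=8 (|e|=1.7) → 1

1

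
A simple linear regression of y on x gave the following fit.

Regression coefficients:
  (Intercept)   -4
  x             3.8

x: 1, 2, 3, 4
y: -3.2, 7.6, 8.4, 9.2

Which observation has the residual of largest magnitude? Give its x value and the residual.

x=1: ŷ = -4 + 3.8·1 = -0.2; e = -3.2 − (-0.2) = -3
x=2: ŷ = -4 + 3.8·2 = 3.6; e = 7.6 − 3.6 = 4
x=3: ŷ = -4 + 3.8·3 = 7.4; e = 8.4 − 7.4 = 1
x=4: ŷ = -4 + 3.8·4 = 11.2; e = 9.2 − 11.2 = -2
Largest |e| is 4 at x = 2, residual 4.

x = 2, e = 4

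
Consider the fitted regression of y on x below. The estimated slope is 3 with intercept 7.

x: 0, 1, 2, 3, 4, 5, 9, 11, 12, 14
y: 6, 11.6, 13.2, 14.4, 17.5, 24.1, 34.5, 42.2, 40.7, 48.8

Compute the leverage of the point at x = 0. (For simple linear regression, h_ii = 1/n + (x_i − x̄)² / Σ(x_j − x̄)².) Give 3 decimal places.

x̄ = (0 + 1 + 2 + 3 + 4 + 5 + 9 + 11 + 12 + 14)/10 = 6.1
Σ(x − x̄)² = 37.21 + 26.01 + 16.81 + 9.61 + 4.41 + 1.21 + 8.41 + 24.01 + 34.81 + 62.41 = 224.9
h = 1/10 + (-6.1)²/224.9 = 0.1 + 0.165451 = 0.265

h = 0.265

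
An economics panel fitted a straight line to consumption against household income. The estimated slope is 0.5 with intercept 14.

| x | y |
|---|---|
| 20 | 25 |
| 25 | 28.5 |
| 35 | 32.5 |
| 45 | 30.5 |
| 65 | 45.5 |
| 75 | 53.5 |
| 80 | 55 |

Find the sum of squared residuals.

x=20: ŷ = 14 + 0.5·20 = 24; r = 25 − 24 = 1
x=25: ŷ = 14 + 0.5·25 = 26.5; r = 28.5 − 26.5 = 2
x=35: ŷ = 14 + 0.5·35 = 31.5; r = 32.5 − 31.5 = 1
x=45: ŷ = 14 + 0.5·45 = 36.5; r = 30.5 − 36.5 = -6
x=65: ŷ = 14 + 0.5·65 = 46.5; r = 45.5 − 46.5 = -1
x=75: ŷ = 14 + 0.5·75 = 51.5; r = 53.5 − 51.5 = 2
x=80: ŷ = 14 + 0.5·80 = 54; r = 55 − 54 = 1
SSE = 1 + 4 + 1 + 36 + 1 + 4 + 1 = 48

SSE = 48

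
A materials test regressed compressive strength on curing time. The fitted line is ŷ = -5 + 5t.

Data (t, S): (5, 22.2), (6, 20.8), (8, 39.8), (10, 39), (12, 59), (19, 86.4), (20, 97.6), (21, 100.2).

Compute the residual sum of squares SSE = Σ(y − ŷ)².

SSE = 117.28

t=5: ŷ = -5 + 5·5 = 20; e = 22.2 − 20 = 2.2
t=6: ŷ = -5 + 5·6 = 25; e = 20.8 − 25 = -4.2
t=8: ŷ = -5 + 5·8 = 35; e = 39.8 − 35 = 4.8
t=10: ŷ = -5 + 5·10 = 45; e = 39 − 45 = -6
t=12: ŷ = -5 + 5·12 = 55; e = 59 − 55 = 4
t=19: ŷ = -5 + 5·19 = 90; e = 86.4 − 90 = -3.6
t=20: ŷ = -5 + 5·20 = 95; e = 97.6 − 95 = 2.6
t=21: ŷ = -5 + 5·21 = 100; e = 100.2 − 100 = 0.2
SSE = 4.84 + 17.64 + 23.04 + 36 + 16 + 12.96 + 6.76 + 0.04 = 117.28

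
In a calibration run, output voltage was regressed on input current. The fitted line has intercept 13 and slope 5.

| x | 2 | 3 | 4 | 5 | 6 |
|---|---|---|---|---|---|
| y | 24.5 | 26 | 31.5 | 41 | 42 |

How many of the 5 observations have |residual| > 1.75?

x=2: ŷ = 13 + 5·2 = 23; e = 24.5 − 23 = 1.5
x=3: ŷ = 13 + 5·3 = 28; e = 26 − 28 = -2
x=4: ŷ = 13 + 5·4 = 33; e = 31.5 − 33 = -1.5
x=5: ŷ = 13 + 5·5 = 38; e = 41 − 38 = 3
x=6: ŷ = 13 + 5·6 = 43; e = 42 − 43 = -1
|e| > 1.75: x=3 (|e|=2), x=5 (|e|=3) → 2

2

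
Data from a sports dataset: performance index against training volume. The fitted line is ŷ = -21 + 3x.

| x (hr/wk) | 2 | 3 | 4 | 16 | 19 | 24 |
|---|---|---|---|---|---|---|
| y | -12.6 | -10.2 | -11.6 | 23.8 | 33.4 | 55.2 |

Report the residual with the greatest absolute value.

x=2: ŷ = -21 + 3·2 = -15; r = -12.6 − (-15) = 2.4
x=3: ŷ = -21 + 3·3 = -12; r = -10.2 − (-12) = 1.8
x=4: ŷ = -21 + 3·4 = -9; r = -11.6 − (-9) = -2.6
x=16: ŷ = -21 + 3·16 = 27; r = 23.8 − 27 = -3.2
x=19: ŷ = -21 + 3·19 = 36; r = 33.4 − 36 = -2.6
x=24: ŷ = -21 + 3·24 = 51; r = 55.2 − 51 = 4.2
Largest |r| is 4.2 at x = 24, residual 4.2.

r = 4.2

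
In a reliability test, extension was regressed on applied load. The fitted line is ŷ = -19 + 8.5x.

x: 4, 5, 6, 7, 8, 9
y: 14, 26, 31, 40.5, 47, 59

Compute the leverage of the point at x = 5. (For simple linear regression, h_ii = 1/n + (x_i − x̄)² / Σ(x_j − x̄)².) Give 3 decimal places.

x̄ = (4 + 5 + 6 + 7 + 8 + 9)/6 = 6.5
Σ(x − x̄)² = 6.25 + 2.25 + 0.25 + 0.25 + 2.25 + 6.25 = 17.5
h = 1/6 + (-1.5)²/17.5 = 0.166667 + 0.128571 = 0.295

h = 0.295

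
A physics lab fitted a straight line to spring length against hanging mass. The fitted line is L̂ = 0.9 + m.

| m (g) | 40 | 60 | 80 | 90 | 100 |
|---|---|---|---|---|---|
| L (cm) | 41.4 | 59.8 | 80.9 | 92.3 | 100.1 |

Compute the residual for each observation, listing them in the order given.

m=40: L̂ = 0.9 + 40 = 40.9; r = 41.4 − 40.9 = 0.5
m=60: L̂ = 0.9 + 60 = 60.9; r = 59.8 − 60.9 = -1.1
m=80: L̂ = 0.9 + 80 = 80.9; r = 80.9 − 80.9 = 0
m=90: L̂ = 0.9 + 90 = 90.9; r = 92.3 − 90.9 = 1.4
m=100: L̂ = 0.9 + 100 = 100.9; r = 100.1 − 100.9 = -0.8

0.5, -1.1, 0, 1.4, -0.8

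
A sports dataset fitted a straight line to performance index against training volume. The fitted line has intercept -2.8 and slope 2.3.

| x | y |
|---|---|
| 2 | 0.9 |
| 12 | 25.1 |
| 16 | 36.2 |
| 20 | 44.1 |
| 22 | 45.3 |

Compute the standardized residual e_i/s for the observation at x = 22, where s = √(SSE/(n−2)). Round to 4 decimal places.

-1.2103

x=2: ŷ = -2.8 + 2.3·2 = 1.8; e = 0.9 − 1.8 = -0.9
x=12: ŷ = -2.8 + 2.3·12 = 24.8; e = 25.1 − 24.8 = 0.3
x=16: ŷ = -2.8 + 2.3·16 = 34; e = 36.2 − 34 = 2.2
x=20: ŷ = -2.8 + 2.3·20 = 43.2; e = 44.1 − 43.2 = 0.9
x=22: ŷ = -2.8 + 2.3·22 = 47.8; e = 45.3 − 47.8 = -2.5
SSE = 0.81 + 0.09 + 4.84 + 0.81 + 6.25 = 12.8
s = √(12.8/3) = 2.06559
e/s = -2.5 / 2.06559 = -1.2103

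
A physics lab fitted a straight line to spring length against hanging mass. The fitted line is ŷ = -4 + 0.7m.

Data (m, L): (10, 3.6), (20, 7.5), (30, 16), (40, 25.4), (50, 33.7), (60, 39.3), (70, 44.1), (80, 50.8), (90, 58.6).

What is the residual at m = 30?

r = -1

ŷ = -4 + 0.7·30 = 17
r = 16 − 17 = -1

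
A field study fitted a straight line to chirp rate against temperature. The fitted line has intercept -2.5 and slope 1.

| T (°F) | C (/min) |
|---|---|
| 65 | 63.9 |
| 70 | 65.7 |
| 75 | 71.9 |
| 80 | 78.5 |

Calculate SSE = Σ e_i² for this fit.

SSE = 6.56

T=65: ŷ = -2.5 + 65 = 62.5; e = 63.9 − 62.5 = 1.4
T=70: ŷ = -2.5 + 70 = 67.5; e = 65.7 − 67.5 = -1.8
T=75: ŷ = -2.5 + 75 = 72.5; e = 71.9 − 72.5 = -0.6
T=80: ŷ = -2.5 + 80 = 77.5; e = 78.5 − 77.5 = 1
SSE = 1.96 + 3.24 + 0.36 + 1 = 6.56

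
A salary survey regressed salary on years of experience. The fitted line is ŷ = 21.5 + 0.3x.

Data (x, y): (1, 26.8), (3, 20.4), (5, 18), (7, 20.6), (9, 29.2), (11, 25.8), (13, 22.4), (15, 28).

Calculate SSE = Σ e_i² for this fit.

SSE = 102

x=1: ŷ = 21.5 + 0.3·1 = 21.8; e = 26.8 − 21.8 = 5
x=3: ŷ = 21.5 + 0.3·3 = 22.4; e = 20.4 − 22.4 = -2
x=5: ŷ = 21.5 + 0.3·5 = 23; e = 18 − 23 = -5
x=7: ŷ = 21.5 + 0.3·7 = 23.6; e = 20.6 − 23.6 = -3
x=9: ŷ = 21.5 + 0.3·9 = 24.2; e = 29.2 − 24.2 = 5
x=11: ŷ = 21.5 + 0.3·11 = 24.8; e = 25.8 − 24.8 = 1
x=13: ŷ = 21.5 + 0.3·13 = 25.4; e = 22.4 − 25.4 = -3
x=15: ŷ = 21.5 + 0.3·15 = 26; e = 28 − 26 = 2
SSE = 25 + 4 + 25 + 9 + 25 + 1 + 9 + 4 = 102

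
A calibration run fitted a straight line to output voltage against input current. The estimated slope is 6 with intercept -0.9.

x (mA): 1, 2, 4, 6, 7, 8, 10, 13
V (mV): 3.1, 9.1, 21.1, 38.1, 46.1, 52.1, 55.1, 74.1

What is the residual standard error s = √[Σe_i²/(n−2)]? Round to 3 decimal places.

x=1: V̂ = -0.9 + 6·1 = 5.1; e = 3.1 − 5.1 = -2
x=2: V̂ = -0.9 + 6·2 = 11.1; e = 9.1 − 11.1 = -2
x=4: V̂ = -0.9 + 6·4 = 23.1; e = 21.1 − 23.1 = -2
x=6: V̂ = -0.9 + 6·6 = 35.1; e = 38.1 − 35.1 = 3
x=7: V̂ = -0.9 + 6·7 = 41.1; e = 46.1 − 41.1 = 5
x=8: V̂ = -0.9 + 6·8 = 47.1; e = 52.1 − 47.1 = 5
x=10: V̂ = -0.9 + 6·10 = 59.1; e = 55.1 − 59.1 = -4
x=13: V̂ = -0.9 + 6·13 = 77.1; e = 74.1 − 77.1 = -3
SSE = 4 + 4 + 4 + 9 + 25 + 25 + 16 + 9 = 96
s = √(96/6) = √16 ≈ 4.000

s = 4.000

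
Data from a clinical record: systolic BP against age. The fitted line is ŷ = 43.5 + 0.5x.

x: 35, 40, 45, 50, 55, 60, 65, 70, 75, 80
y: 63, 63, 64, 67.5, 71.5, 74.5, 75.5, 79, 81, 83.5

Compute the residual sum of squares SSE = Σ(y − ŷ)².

x=35: ŷ = 43.5 + 0.5·35 = 61; e = 63 − 61 = 2
x=40: ŷ = 43.5 + 0.5·40 = 63.5; e = 63 − 63.5 = -0.5
x=45: ŷ = 43.5 + 0.5·45 = 66; e = 64 − 66 = -2
x=50: ŷ = 43.5 + 0.5·50 = 68.5; e = 67.5 − 68.5 = -1
x=55: ŷ = 43.5 + 0.5·55 = 71; e = 71.5 − 71 = 0.5
x=60: ŷ = 43.5 + 0.5·60 = 73.5; e = 74.5 − 73.5 = 1
x=65: ŷ = 43.5 + 0.5·65 = 76; e = 75.5 − 76 = -0.5
x=70: ŷ = 43.5 + 0.5·70 = 78.5; e = 79 − 78.5 = 0.5
x=75: ŷ = 43.5 + 0.5·75 = 81; e = 81 − 81 = 0
x=80: ŷ = 43.5 + 0.5·80 = 83.5; e = 83.5 − 83.5 = 0
SSE = 4 + 0.25 + 4 + 1 + 0.25 + 1 + 0.25 + 0.25 + 0 + 0 = 11

SSE = 11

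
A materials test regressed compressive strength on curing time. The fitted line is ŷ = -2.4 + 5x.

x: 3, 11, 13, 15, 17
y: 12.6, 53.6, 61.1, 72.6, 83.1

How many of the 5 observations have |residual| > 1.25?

1

x=3: ŷ = -2.4 + 5·3 = 12.6; r = 12.6 − 12.6 = 0
x=11: ŷ = -2.4 + 5·11 = 52.6; r = 53.6 − 52.6 = 1
x=13: ŷ = -2.4 + 5·13 = 62.6; r = 61.1 − 62.6 = -1.5
x=15: ŷ = -2.4 + 5·15 = 72.6; r = 72.6 − 72.6 = 0
x=17: ŷ = -2.4 + 5·17 = 82.6; r = 83.1 − 82.6 = 0.5
|r| > 1.25: x=13 (|r|=1.5) → 1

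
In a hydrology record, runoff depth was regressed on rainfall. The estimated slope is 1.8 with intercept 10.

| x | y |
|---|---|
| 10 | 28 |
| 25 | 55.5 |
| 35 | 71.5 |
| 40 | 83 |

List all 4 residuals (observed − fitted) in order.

x=10: ŷ = 10 + 1.8·10 = 28; r = 28 − 28 = 0
x=25: ŷ = 10 + 1.8·25 = 55; r = 55.5 − 55 = 0.5
x=35: ŷ = 10 + 1.8·35 = 73; r = 71.5 − 73 = -1.5
x=40: ŷ = 10 + 1.8·40 = 82; r = 83 − 82 = 1

0, 0.5, -1.5, 1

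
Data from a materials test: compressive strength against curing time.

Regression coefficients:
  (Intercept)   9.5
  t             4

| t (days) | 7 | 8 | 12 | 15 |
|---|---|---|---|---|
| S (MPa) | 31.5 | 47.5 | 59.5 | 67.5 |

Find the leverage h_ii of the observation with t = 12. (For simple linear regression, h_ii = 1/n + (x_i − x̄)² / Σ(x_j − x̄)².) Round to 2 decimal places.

t̄ = (7 + 8 + 12 + 15)/4 = 10.5
Σ(t − t̄)² = 12.25 + 6.25 + 2.25 + 20.25 = 41
h = 1/4 + (1.5)²/41 = 0.25 + 0.054878 = 0.30

h = 0.30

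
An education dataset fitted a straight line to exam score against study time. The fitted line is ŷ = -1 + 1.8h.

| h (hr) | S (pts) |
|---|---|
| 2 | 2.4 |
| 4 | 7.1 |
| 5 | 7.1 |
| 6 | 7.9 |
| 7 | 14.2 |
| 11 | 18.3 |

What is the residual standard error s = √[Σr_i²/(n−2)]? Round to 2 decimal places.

s = 1.75

h=2: ŷ = -1 + 1.8·2 = 2.6; r = 2.4 − 2.6 = -0.2
h=4: ŷ = -1 + 1.8·4 = 6.2; r = 7.1 − 6.2 = 0.9
h=5: ŷ = -1 + 1.8·5 = 8; r = 7.1 − 8 = -0.9
h=6: ŷ = -1 + 1.8·6 = 9.8; r = 7.9 − 9.8 = -1.9
h=7: ŷ = -1 + 1.8·7 = 11.6; r = 14.2 − 11.6 = 2.6
h=11: ŷ = -1 + 1.8·11 = 18.8; r = 18.3 − 18.8 = -0.5
SSE = 0.04 + 0.81 + 0.81 + 3.61 + 6.76 + 0.25 = 12.28
s = √(12.28/4) = √3.07 ≈ 1.75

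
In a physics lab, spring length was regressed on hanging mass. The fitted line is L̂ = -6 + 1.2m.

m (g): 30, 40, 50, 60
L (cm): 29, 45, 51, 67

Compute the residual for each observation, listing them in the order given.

-1, 3, -3, 1

m=30: L̂ = -6 + 1.2·30 = 30; e = 29 − 30 = -1
m=40: L̂ = -6 + 1.2·40 = 42; e = 45 − 42 = 3
m=50: L̂ = -6 + 1.2·50 = 54; e = 51 − 54 = -3
m=60: L̂ = -6 + 1.2·60 = 66; e = 67 − 66 = 1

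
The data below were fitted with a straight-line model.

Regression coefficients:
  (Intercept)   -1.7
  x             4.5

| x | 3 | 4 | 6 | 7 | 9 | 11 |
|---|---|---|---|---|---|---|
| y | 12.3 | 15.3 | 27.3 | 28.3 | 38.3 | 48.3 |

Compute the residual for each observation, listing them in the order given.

0.5, -1, 2, -1.5, -0.5, 0.5

x=3: ŷ = -1.7 + 4.5·3 = 11.8; r = 12.3 − 11.8 = 0.5
x=4: ŷ = -1.7 + 4.5·4 = 16.3; r = 15.3 − 16.3 = -1
x=6: ŷ = -1.7 + 4.5·6 = 25.3; r = 27.3 − 25.3 = 2
x=7: ŷ = -1.7 + 4.5·7 = 29.8; r = 28.3 − 29.8 = -1.5
x=9: ŷ = -1.7 + 4.5·9 = 38.8; r = 38.3 − 38.8 = -0.5
x=11: ŷ = -1.7 + 4.5·11 = 47.8; r = 48.3 − 47.8 = 0.5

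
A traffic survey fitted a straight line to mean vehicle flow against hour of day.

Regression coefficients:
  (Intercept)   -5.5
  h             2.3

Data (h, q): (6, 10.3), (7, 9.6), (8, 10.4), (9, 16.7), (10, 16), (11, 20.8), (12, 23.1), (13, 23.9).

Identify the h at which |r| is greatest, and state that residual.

h=6: ŷ = -5.5 + 2.3·6 = 8.3; r = 10.3 − 8.3 = 2
h=7: ŷ = -5.5 + 2.3·7 = 10.6; r = 9.6 − 10.6 = -1
h=8: ŷ = -5.5 + 2.3·8 = 12.9; r = 10.4 − 12.9 = -2.5
h=9: ŷ = -5.5 + 2.3·9 = 15.2; r = 16.7 − 15.2 = 1.5
h=10: ŷ = -5.5 + 2.3·10 = 17.5; r = 16 − 17.5 = -1.5
h=11: ŷ = -5.5 + 2.3·11 = 19.8; r = 20.8 − 19.8 = 1
h=12: ŷ = -5.5 + 2.3·12 = 22.1; r = 23.1 − 22.1 = 1
h=13: ŷ = -5.5 + 2.3·13 = 24.4; r = 23.9 − 24.4 = -0.5
Largest |r| is 2.5 at h = 8, residual -2.5.

h = 8, r = -2.5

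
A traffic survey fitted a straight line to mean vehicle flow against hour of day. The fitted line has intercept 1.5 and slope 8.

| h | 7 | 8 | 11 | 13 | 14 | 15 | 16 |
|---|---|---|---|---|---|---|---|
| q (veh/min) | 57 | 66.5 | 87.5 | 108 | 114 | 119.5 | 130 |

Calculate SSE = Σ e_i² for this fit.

SSE = 16

h=7: q̂ = 1.5 + 8·7 = 57.5; e = 57 − 57.5 = -0.5
h=8: q̂ = 1.5 + 8·8 = 65.5; e = 66.5 − 65.5 = 1
h=11: q̂ = 1.5 + 8·11 = 89.5; e = 87.5 − 89.5 = -2
h=13: q̂ = 1.5 + 8·13 = 105.5; e = 108 − 105.5 = 2.5
h=14: q̂ = 1.5 + 8·14 = 113.5; e = 114 − 113.5 = 0.5
h=15: q̂ = 1.5 + 8·15 = 121.5; e = 119.5 − 121.5 = -2
h=16: q̂ = 1.5 + 8·16 = 129.5; e = 130 − 129.5 = 0.5
SSE = 0.25 + 1 + 4 + 6.25 + 0.25 + 4 + 0.25 = 16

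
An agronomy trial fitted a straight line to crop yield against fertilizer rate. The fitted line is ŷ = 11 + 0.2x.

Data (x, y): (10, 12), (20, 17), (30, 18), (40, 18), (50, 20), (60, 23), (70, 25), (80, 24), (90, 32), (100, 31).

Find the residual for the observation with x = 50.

e = -1

ŷ = 11 + 0.2·50 = 21
e = 20 − 21 = -1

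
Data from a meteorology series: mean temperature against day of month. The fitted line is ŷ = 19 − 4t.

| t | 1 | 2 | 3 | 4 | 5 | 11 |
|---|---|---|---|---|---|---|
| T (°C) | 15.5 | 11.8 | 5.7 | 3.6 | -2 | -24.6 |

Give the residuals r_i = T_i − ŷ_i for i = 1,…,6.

t=1: ŷ = 19 − 4·1 = 15; r = 15.5 − 15 = 0.5
t=2: ŷ = 19 − 4·2 = 11; r = 11.8 − 11 = 0.8
t=3: ŷ = 19 − 4·3 = 7; r = 5.7 − 7 = -1.3
t=4: ŷ = 19 − 4·4 = 3; r = 3.6 − 3 = 0.6
t=5: ŷ = 19 − 4·5 = -1; r = -2 − (-1) = -1
t=11: ŷ = 19 − 4·11 = -25; r = -24.6 − (-25) = 0.4

0.5, 0.8, -1.3, 0.6, -1, 0.4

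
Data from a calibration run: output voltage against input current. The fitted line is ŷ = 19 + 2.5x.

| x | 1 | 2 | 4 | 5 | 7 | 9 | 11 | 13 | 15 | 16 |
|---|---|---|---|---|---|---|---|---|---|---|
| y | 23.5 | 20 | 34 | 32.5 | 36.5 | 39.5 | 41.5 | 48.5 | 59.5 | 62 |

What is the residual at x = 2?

e = -4

ŷ = 19 + 2.5·2 = 24
e = 20 − 24 = -4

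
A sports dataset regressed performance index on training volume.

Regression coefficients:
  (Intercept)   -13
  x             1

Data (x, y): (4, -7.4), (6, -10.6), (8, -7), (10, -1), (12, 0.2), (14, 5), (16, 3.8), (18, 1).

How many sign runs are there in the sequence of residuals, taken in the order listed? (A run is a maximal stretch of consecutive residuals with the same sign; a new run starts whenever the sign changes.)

4 runs

x=4: ŷ = -13 + 4 = -9; e = -7.4 − (-9) = 1.6
x=6: ŷ = -13 + 6 = -7; e = -10.6 − (-7) = -3.6
x=8: ŷ = -13 + 8 = -5; e = -7 − (-5) = -2
x=10: ŷ = -13 + 10 = -3; e = -1 − (-3) = 2
x=12: ŷ = -13 + 12 = -1; e = 0.2 − (-1) = 1.2
x=14: ŷ = -13 + 14 = 1; e = 5 − 1 = 4
x=16: ŷ = -13 + 16 = 3; e = 3.8 − 3 = 0.8
x=18: ŷ = -13 + 18 = 5; e = 1 − 5 = -4
Signs: + − − + + + + −
Runs: +×1, −×2, +×4, −×1 → 4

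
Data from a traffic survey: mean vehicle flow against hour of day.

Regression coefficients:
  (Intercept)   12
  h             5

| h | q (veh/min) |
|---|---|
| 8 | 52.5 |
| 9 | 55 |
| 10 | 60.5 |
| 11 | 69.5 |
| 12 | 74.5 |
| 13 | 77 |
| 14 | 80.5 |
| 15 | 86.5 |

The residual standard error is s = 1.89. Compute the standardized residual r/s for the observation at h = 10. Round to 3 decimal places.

ŷ = 12 + 5·10 = 62
r = 60.5 − 62 = -1.5
r/s = -1.5 / 1.89 = -0.794

-0.794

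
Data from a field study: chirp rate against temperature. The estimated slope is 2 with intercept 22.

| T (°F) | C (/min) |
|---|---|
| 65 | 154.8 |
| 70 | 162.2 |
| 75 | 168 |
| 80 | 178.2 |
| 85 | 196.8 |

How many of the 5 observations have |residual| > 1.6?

4

T=65: Ĉ = 22 + 2·65 = 152; r = 154.8 − 152 = 2.8
T=70: Ĉ = 22 + 2·70 = 162; r = 162.2 − 162 = 0.2
T=75: Ĉ = 22 + 2·75 = 172; r = 168 − 172 = -4
T=80: Ĉ = 22 + 2·80 = 182; r = 178.2 − 182 = -3.8
T=85: Ĉ = 22 + 2·85 = 192; r = 196.8 − 192 = 4.8
|r| > 1.6: T=65 (|r|=2.8), T=75 (|r|=4), T=80 (|r|=3.8), T=85 (|r|=4.8) → 4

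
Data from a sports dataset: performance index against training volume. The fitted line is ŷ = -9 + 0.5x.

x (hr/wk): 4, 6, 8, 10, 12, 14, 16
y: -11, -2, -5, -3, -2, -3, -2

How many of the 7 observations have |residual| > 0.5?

x=4: ŷ = -9 + 0.5·4 = -7; e = -11 − (-7) = -4
x=6: ŷ = -9 + 0.5·6 = -6; e = -2 − (-6) = 4
x=8: ŷ = -9 + 0.5·8 = -5; e = -5 − (-5) = 0
x=10: ŷ = -9 + 0.5·10 = -4; e = -3 − (-4) = 1
x=12: ŷ = -9 + 0.5·12 = -3; e = -2 − (-3) = 1
x=14: ŷ = -9 + 0.5·14 = -2; e = -3 − (-2) = -1
x=16: ŷ = -9 + 0.5·16 = -1; e = -2 − (-1) = -1
|e| > 0.5: x=4 (|e|=4), x=6 (|e|=4), x=10 (|e|=1), x=12 (|e|=1), x=14 (|e|=1), x=16 (|e|=1) → 6

6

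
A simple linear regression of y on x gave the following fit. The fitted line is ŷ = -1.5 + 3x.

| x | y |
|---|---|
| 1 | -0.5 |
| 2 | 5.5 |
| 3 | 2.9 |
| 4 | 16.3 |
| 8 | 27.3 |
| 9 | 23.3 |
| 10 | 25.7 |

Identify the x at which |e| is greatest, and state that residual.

x=1: ŷ = -1.5 + 3·1 = 1.5; e = -0.5 − 1.5 = -2
x=2: ŷ = -1.5 + 3·2 = 4.5; e = 5.5 − 4.5 = 1
x=3: ŷ = -1.5 + 3·3 = 7.5; e = 2.9 − 7.5 = -4.6
x=4: ŷ = -1.5 + 3·4 = 10.5; e = 16.3 − 10.5 = 5.8
x=8: ŷ = -1.5 + 3·8 = 22.5; e = 27.3 − 22.5 = 4.8
x=9: ŷ = -1.5 + 3·9 = 25.5; e = 23.3 − 25.5 = -2.2
x=10: ŷ = -1.5 + 3·10 = 28.5; e = 25.7 − 28.5 = -2.8
Largest |e| is 5.8 at x = 4, residual 5.8.

x = 4, e = 5.8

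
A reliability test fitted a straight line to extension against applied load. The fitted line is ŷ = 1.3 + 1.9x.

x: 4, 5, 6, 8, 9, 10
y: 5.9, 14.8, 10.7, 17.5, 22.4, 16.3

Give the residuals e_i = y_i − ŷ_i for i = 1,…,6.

-3, 4, -2, 1, 4, -4

x=4: ŷ = 1.3 + 1.9·4 = 8.9; e = 5.9 − 8.9 = -3
x=5: ŷ = 1.3 + 1.9·5 = 10.8; e = 14.8 − 10.8 = 4
x=6: ŷ = 1.3 + 1.9·6 = 12.7; e = 10.7 − 12.7 = -2
x=8: ŷ = 1.3 + 1.9·8 = 16.5; e = 17.5 − 16.5 = 1
x=9: ŷ = 1.3 + 1.9·9 = 18.4; e = 22.4 − 18.4 = 4
x=10: ŷ = 1.3 + 1.9·10 = 20.3; e = 16.3 − 20.3 = -4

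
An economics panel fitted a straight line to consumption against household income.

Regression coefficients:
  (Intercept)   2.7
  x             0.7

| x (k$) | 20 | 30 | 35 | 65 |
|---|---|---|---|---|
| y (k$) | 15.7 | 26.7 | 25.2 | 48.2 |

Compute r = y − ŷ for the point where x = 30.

ŷ = 2.7 + 0.7·30 = 23.7
r = 26.7 − 23.7 = 3

r = 3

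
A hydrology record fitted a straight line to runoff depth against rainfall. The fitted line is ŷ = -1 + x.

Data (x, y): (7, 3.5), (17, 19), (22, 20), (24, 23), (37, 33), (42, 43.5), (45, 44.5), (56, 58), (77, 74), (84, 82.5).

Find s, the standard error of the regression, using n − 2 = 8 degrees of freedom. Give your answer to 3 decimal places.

x=7: ŷ = -1 + 7 = 6; r = 3.5 − 6 = -2.5
x=17: ŷ = -1 + 17 = 16; r = 19 − 16 = 3
x=22: ŷ = -1 + 22 = 21; r = 20 − 21 = -1
x=24: ŷ = -1 + 24 = 23; r = 23 − 23 = 0
x=37: ŷ = -1 + 37 = 36; r = 33 − 36 = -3
x=42: ŷ = -1 + 42 = 41; r = 43.5 − 41 = 2.5
x=45: ŷ = -1 + 45 = 44; r = 44.5 − 44 = 0.5
x=56: ŷ = -1 + 56 = 55; r = 58 − 55 = 3
x=77: ŷ = -1 + 77 = 76; r = 74 − 76 = -2
x=84: ŷ = -1 + 84 = 83; r = 82.5 − 83 = -0.5
SSE = 6.25 + 9 + 1 + 0 + 9 + 6.25 + 0.25 + 9 + 4 + 0.25 = 45
s = √(45/8) = √5.625 ≈ 2.372

s = 2.372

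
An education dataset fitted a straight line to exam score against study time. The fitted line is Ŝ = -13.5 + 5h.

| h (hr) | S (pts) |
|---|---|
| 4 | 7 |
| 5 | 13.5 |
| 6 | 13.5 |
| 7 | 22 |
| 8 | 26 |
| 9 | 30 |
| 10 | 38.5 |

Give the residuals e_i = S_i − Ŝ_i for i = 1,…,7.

0.5, 2, -3, 0.5, -0.5, -1.5, 2

h=4: Ŝ = -13.5 + 5·4 = 6.5; e = 7 − 6.5 = 0.5
h=5: Ŝ = -13.5 + 5·5 = 11.5; e = 13.5 − 11.5 = 2
h=6: Ŝ = -13.5 + 5·6 = 16.5; e = 13.5 − 16.5 = -3
h=7: Ŝ = -13.5 + 5·7 = 21.5; e = 22 − 21.5 = 0.5
h=8: Ŝ = -13.5 + 5·8 = 26.5; e = 26 − 26.5 = -0.5
h=9: Ŝ = -13.5 + 5·9 = 31.5; e = 30 − 31.5 = -1.5
h=10: Ŝ = -13.5 + 5·10 = 36.5; e = 38.5 − 36.5 = 2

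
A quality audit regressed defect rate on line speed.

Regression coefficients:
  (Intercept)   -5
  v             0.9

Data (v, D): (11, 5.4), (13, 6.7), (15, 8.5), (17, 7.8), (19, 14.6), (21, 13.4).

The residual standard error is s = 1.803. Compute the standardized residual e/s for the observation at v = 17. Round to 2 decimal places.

ŷ = -5 + 0.9·17 = 10.3
e = 7.8 − 10.3 = -2.5
e/s = -2.5 / 1.803 = -1.39

-1.39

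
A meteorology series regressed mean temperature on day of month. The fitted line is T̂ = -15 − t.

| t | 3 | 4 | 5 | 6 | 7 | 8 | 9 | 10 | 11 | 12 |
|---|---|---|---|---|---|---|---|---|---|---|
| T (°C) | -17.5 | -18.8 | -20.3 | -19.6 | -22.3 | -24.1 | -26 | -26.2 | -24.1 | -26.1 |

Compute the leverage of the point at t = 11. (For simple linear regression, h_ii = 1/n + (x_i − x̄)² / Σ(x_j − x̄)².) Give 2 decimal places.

h = 0.25

t̄ = (3 + 4 + 5 + 6 + 7 + 8 + 9 + 10 + 11 + 12)/10 = 7.5
Σ(t − t̄)² = 20.25 + 12.25 + 6.25 + 2.25 + 0.25 + 0.25 + 2.25 + 6.25 + 12.25 + 20.25 = 82.5
h = 1/10 + (3.5)²/82.5 = 0.1 + 0.148485 = 0.25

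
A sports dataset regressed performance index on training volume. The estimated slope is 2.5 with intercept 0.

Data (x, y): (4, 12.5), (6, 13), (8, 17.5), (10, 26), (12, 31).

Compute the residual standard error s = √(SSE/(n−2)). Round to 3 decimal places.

s = 2.483

x=4: ŷ = 2.5·4 = 10; r = 12.5 − 10 = 2.5
x=6: ŷ = 2.5·6 = 15; r = 13 − 15 = -2
x=8: ŷ = 2.5·8 = 20; r = 17.5 − 20 = -2.5
x=10: ŷ = 2.5·10 = 25; r = 26 − 25 = 1
x=12: ŷ = 2.5·12 = 30; r = 31 − 30 = 1
SSE = 6.25 + 4 + 6.25 + 1 + 1 = 18.5
s = √(18.5/3) = √6.16667 ≈ 2.483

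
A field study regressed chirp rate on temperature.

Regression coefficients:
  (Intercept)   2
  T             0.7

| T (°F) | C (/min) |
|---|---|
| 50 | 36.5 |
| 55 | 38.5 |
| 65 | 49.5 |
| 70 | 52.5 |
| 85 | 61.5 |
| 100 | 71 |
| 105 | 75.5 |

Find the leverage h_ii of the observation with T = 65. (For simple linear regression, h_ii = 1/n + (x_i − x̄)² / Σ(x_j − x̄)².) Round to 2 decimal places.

T̄ = (50 + 55 + 65 + 70 + 85 + 100 + 105)/7 = 75.7143
Σ(T − T̄)² = 661.224 + 429.082 + 114.796 + 32.6531 + 86.2245 + 589.796 + 857.653 = 2771.43
h = 1/7 + (-10.7143)²/2771.43 = 0.142857 + 0.0414212 = 0.18

h = 0.18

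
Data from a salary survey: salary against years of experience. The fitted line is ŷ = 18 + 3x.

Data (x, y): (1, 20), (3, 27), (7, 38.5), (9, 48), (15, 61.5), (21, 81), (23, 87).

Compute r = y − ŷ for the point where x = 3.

ŷ = 18 + 3·3 = 27
r = 27 − 27 = 0

r = 0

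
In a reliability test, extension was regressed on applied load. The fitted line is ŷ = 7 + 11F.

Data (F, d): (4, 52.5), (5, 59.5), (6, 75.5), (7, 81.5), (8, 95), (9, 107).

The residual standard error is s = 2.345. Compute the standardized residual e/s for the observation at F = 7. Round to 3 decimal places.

-1.066

ŷ = 7 + 11·7 = 84
e = 81.5 − 84 = -2.5
e/s = -2.5 / 2.345 = -1.066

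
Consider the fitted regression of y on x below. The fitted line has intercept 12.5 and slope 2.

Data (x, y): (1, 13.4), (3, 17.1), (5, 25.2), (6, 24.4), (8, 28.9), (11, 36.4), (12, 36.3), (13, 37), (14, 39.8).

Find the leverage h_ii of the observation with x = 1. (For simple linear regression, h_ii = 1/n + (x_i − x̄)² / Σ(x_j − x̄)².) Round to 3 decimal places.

x̄ = (1 + 3 + 5 + 6 + 8 + 11 + 12 + 13 + 14)/9 = 8.11111
Σ(x − x̄)² = 50.5679 + 26.1235 + 9.67901 + 4.45679 + 0.0123457 + 8.34568 + 15.1235 + 23.9012 + 34.679 = 172.889
h = 1/9 + (-7.11111)²/172.889 = 0.111111 + 0.292488 = 0.404

h = 0.404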